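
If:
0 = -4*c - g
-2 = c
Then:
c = -2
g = 8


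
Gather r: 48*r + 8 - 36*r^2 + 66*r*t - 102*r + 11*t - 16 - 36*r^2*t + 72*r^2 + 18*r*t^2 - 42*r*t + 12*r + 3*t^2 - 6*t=r^2*(36 - 36*t) + r*(18*t^2 + 24*t - 42) + 3*t^2 + 5*t - 8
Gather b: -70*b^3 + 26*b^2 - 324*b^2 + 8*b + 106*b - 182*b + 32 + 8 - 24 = -70*b^3 - 298*b^2 - 68*b + 16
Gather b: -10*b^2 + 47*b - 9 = -10*b^2 + 47*b - 9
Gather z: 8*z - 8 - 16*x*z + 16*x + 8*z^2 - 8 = 16*x + 8*z^2 + z*(8 - 16*x) - 16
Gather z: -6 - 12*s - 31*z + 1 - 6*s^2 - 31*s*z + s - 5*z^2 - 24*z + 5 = -6*s^2 - 11*s - 5*z^2 + z*(-31*s - 55)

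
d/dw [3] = 0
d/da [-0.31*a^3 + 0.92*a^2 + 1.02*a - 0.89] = -0.93*a^2 + 1.84*a + 1.02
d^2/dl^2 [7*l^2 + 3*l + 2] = 14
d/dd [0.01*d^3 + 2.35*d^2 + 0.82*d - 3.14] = 0.03*d^2 + 4.7*d + 0.82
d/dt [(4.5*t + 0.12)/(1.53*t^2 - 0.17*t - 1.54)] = (6.885*t^2 - 0.765*t - (3.06*t - 0.17)*(4.5*t + 0.12) - 6.93)/(-1.53*t^2 + 0.17*t + 1.54)^2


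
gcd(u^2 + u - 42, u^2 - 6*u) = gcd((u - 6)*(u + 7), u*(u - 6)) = u - 6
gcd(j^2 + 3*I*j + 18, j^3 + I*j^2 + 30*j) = j + 6*I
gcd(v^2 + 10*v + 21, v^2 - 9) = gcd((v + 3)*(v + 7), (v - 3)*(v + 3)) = v + 3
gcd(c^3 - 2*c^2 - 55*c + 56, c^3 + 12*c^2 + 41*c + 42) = c + 7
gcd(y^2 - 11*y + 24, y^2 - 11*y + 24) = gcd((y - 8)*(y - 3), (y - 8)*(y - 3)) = y^2 - 11*y + 24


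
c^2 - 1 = (c - 1)*(c + 1)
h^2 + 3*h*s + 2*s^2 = (h + s)*(h + 2*s)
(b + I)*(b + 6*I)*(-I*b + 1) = -I*b^3 + 8*b^2 + 13*I*b - 6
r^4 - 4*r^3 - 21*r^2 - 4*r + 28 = (r - 7)*(r - 1)*(r + 2)^2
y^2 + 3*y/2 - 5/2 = (y - 1)*(y + 5/2)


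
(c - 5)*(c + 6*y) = c^2 + 6*c*y - 5*c - 30*y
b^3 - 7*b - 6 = (b - 3)*(b + 1)*(b + 2)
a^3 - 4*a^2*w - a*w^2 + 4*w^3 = (a - 4*w)*(a - w)*(a + w)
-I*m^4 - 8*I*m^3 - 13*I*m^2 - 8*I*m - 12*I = (m + 2)*(m + 6)*(m - I)*(-I*m + 1)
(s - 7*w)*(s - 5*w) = s^2 - 12*s*w + 35*w^2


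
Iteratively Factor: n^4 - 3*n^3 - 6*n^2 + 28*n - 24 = (n - 2)*(n^3 - n^2 - 8*n + 12) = (n - 2)*(n + 3)*(n^2 - 4*n + 4) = (n - 2)^2*(n + 3)*(n - 2)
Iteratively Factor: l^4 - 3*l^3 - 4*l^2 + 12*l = (l - 2)*(l^3 - l^2 - 6*l) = (l - 2)*(l + 2)*(l^2 - 3*l) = (l - 3)*(l - 2)*(l + 2)*(l)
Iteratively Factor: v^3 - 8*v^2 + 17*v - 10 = (v - 2)*(v^2 - 6*v + 5) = (v - 2)*(v - 1)*(v - 5)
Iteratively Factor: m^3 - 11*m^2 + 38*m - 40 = (m - 4)*(m^2 - 7*m + 10) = (m - 5)*(m - 4)*(m - 2)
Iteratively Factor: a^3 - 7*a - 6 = (a + 1)*(a^2 - a - 6) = (a - 3)*(a + 1)*(a + 2)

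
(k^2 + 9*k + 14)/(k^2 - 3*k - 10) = (k + 7)/(k - 5)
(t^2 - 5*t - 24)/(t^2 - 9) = (t - 8)/(t - 3)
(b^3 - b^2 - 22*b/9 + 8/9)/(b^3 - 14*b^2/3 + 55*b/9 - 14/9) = (3*b + 4)/(3*b - 7)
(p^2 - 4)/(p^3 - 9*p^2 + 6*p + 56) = (p - 2)/(p^2 - 11*p + 28)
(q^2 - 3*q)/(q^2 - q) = (q - 3)/(q - 1)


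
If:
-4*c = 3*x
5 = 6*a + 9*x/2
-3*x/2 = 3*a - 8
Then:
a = 19/3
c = 11/2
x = -22/3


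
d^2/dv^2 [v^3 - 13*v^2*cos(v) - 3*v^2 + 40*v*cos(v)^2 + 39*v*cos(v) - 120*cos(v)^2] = 13*v^2*cos(v) + 52*v*sin(v) - 39*v*cos(v) - 80*v*cos(2*v) + 6*v - 78*sin(v) - 80*sin(2*v) - 26*cos(v) + 240*cos(2*v) - 6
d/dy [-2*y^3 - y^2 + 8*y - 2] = -6*y^2 - 2*y + 8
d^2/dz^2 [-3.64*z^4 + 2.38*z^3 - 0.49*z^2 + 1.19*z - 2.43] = -43.68*z^2 + 14.28*z - 0.98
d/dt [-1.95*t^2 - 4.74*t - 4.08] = -3.9*t - 4.74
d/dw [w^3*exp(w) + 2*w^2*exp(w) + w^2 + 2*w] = w^3*exp(w) + 5*w^2*exp(w) + 4*w*exp(w) + 2*w + 2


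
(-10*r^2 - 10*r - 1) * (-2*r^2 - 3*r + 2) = 20*r^4 + 50*r^3 + 12*r^2 - 17*r - 2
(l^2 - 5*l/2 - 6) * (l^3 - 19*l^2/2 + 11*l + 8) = l^5 - 12*l^4 + 115*l^3/4 + 75*l^2/2 - 86*l - 48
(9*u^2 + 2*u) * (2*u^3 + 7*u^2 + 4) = 18*u^5 + 67*u^4 + 14*u^3 + 36*u^2 + 8*u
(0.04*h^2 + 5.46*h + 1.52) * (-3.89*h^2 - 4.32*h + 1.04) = -0.1556*h^4 - 21.4122*h^3 - 29.4584*h^2 - 0.888000000000001*h + 1.5808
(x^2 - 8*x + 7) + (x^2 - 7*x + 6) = 2*x^2 - 15*x + 13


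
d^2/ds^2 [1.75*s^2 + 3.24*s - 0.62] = 3.50000000000000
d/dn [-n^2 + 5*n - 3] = 5 - 2*n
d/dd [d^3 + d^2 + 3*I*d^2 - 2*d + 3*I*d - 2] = 3*d^2 + d*(2 + 6*I) - 2 + 3*I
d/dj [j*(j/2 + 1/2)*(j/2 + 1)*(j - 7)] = j^3 - 3*j^2 - 19*j/2 - 7/2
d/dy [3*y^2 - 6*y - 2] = 6*y - 6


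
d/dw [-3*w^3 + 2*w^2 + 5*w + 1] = -9*w^2 + 4*w + 5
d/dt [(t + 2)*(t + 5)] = 2*t + 7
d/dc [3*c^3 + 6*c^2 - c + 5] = 9*c^2 + 12*c - 1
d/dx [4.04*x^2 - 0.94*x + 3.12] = 8.08*x - 0.94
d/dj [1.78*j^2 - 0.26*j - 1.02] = 3.56*j - 0.26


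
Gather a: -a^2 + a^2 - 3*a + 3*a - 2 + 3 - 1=0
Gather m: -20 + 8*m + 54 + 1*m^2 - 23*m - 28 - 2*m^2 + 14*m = -m^2 - m + 6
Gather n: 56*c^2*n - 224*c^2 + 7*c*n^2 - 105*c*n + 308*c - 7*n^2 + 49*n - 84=-224*c^2 + 308*c + n^2*(7*c - 7) + n*(56*c^2 - 105*c + 49) - 84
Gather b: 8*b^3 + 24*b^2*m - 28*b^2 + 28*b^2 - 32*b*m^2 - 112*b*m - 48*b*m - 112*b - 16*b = 8*b^3 + 24*b^2*m + b*(-32*m^2 - 160*m - 128)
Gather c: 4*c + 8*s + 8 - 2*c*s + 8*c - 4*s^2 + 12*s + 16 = c*(12 - 2*s) - 4*s^2 + 20*s + 24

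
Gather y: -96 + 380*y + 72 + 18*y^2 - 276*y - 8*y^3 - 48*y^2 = -8*y^3 - 30*y^2 + 104*y - 24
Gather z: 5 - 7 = -2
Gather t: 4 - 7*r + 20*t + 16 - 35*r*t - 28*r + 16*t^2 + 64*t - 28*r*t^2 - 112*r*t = -35*r + t^2*(16 - 28*r) + t*(84 - 147*r) + 20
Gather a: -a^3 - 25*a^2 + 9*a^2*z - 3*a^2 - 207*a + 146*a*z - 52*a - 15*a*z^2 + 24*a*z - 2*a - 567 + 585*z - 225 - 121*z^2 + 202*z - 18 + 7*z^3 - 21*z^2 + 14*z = -a^3 + a^2*(9*z - 28) + a*(-15*z^2 + 170*z - 261) + 7*z^3 - 142*z^2 + 801*z - 810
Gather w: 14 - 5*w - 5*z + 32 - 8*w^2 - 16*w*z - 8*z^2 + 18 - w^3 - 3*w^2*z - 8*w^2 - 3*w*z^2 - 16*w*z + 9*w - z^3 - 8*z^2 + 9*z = -w^3 + w^2*(-3*z - 16) + w*(-3*z^2 - 32*z + 4) - z^3 - 16*z^2 + 4*z + 64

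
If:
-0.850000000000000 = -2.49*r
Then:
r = 0.34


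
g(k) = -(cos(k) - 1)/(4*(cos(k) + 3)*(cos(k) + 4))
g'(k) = -(cos(k) - 1)*sin(k)/(4*(cos(k) + 3)*(cos(k) + 4)^2) - (cos(k) - 1)*sin(k)/(4*(cos(k) + 3)^2*(cos(k) + 4)) + sin(k)/(4*(cos(k) + 3)*(cos(k) + 4))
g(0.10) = 0.00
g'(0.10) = 0.00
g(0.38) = 0.00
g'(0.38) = 0.00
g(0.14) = 0.00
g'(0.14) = 0.00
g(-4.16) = 0.04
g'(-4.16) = 0.05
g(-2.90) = 0.08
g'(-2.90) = -0.03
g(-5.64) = 0.00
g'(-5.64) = 0.01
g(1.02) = 0.01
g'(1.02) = 0.02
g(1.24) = 0.01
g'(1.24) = 0.02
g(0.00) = 0.00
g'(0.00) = 0.00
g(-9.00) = 0.07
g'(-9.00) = -0.04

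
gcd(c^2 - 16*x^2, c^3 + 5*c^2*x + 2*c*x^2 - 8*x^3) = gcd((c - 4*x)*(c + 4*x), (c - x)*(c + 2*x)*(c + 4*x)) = c + 4*x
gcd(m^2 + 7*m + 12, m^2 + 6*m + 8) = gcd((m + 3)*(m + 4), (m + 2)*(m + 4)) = m + 4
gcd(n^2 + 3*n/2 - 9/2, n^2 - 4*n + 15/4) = n - 3/2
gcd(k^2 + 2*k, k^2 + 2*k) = k^2 + 2*k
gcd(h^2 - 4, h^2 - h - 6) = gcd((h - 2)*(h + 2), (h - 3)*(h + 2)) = h + 2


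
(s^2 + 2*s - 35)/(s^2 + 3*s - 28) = (s - 5)/(s - 4)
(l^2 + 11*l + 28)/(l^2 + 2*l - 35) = (l + 4)/(l - 5)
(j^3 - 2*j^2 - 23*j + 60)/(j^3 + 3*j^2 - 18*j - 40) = (j - 3)/(j + 2)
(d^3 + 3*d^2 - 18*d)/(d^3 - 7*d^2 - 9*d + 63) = d*(d + 6)/(d^2 - 4*d - 21)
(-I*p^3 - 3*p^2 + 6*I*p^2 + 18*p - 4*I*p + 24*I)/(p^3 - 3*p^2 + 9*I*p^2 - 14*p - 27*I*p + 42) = (-I*p^3 + p^2*(-3 + 6*I) + p*(18 - 4*I) + 24*I)/(p^3 + p^2*(-3 + 9*I) + p*(-14 - 27*I) + 42)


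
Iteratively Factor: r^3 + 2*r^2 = (r)*(r^2 + 2*r) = r*(r + 2)*(r)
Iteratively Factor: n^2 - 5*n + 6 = (n - 2)*(n - 3)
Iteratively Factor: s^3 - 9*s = (s + 3)*(s^2 - 3*s) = (s - 3)*(s + 3)*(s)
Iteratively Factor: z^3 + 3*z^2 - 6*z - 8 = (z + 1)*(z^2 + 2*z - 8) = (z + 1)*(z + 4)*(z - 2)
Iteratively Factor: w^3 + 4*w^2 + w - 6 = (w + 2)*(w^2 + 2*w - 3) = (w - 1)*(w + 2)*(w + 3)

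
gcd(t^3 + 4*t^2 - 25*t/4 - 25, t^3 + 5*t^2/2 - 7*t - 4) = t + 4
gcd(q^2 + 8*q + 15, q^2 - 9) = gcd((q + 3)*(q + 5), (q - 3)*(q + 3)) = q + 3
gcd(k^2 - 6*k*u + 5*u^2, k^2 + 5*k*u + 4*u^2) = 1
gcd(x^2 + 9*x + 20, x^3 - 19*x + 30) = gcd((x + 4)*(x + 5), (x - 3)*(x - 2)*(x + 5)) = x + 5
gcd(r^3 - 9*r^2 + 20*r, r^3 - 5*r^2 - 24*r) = r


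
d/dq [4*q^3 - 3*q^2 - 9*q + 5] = 12*q^2 - 6*q - 9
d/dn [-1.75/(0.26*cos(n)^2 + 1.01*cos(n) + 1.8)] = -(0.91*cos(n) + 1.7675)*sin(n)/(0.26*cos(n)^2 + 1.01*cos(n) + 1.8)^2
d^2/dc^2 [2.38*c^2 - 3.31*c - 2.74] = 4.76000000000000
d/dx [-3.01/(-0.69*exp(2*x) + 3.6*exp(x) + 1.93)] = (10.836 - 4.1538*exp(x))*exp(x)/(-0.69*exp(2*x) + 3.6*exp(x) + 1.93)^2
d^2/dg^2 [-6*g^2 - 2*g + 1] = -12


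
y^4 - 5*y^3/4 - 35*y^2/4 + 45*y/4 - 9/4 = (y - 3)*(y - 1)*(y - 1/4)*(y + 3)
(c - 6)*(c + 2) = c^2 - 4*c - 12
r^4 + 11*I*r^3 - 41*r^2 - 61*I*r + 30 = (r + I)*(r + 2*I)*(r + 3*I)*(r + 5*I)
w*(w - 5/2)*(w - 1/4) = w^3 - 11*w^2/4 + 5*w/8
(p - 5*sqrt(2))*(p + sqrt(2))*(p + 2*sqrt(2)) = p^3 - 2*sqrt(2)*p^2 - 26*p - 20*sqrt(2)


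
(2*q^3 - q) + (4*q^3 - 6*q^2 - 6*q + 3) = 6*q^3 - 6*q^2 - 7*q + 3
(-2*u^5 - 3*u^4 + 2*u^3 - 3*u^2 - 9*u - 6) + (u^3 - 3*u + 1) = -2*u^5 - 3*u^4 + 3*u^3 - 3*u^2 - 12*u - 5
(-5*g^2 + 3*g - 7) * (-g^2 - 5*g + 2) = 5*g^4 + 22*g^3 - 18*g^2 + 41*g - 14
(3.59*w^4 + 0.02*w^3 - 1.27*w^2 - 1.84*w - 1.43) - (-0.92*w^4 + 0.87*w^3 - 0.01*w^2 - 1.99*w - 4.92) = 4.51*w^4 - 0.85*w^3 - 1.26*w^2 + 0.15*w + 3.49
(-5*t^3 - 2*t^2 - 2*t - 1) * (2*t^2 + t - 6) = -10*t^5 - 9*t^4 + 24*t^3 + 8*t^2 + 11*t + 6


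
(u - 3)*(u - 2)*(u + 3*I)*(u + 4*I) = u^4 - 5*u^3 + 7*I*u^3 - 6*u^2 - 35*I*u^2 + 60*u + 42*I*u - 72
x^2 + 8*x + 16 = (x + 4)^2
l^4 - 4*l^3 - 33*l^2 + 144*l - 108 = (l - 6)*(l - 3)*(l - 1)*(l + 6)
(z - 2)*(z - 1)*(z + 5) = z^3 + 2*z^2 - 13*z + 10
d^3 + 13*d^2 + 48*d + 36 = (d + 1)*(d + 6)^2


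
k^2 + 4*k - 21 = (k - 3)*(k + 7)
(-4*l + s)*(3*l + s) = -12*l^2 - l*s + s^2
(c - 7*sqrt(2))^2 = c^2 - 14*sqrt(2)*c + 98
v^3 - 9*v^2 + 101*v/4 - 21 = (v - 4)*(v - 7/2)*(v - 3/2)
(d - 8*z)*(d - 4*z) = d^2 - 12*d*z + 32*z^2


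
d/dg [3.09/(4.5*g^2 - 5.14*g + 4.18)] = (15.8826 - 27.81*g)/(4.5*g^2 - 5.14*g + 4.18)^2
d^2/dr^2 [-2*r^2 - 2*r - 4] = -4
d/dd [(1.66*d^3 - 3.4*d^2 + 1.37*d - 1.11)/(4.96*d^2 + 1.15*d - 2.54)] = (8.2336*d^4 + 3.818*d^3 - 23.3544*d^2 + 28.2832*d - 2.2033)/(24.6016*d^4 + 11.408*d^3 - 23.8743*d^2 - 5.842*d + 6.4516)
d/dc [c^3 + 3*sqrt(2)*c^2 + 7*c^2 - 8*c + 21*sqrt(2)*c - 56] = 3*c^2 + 6*sqrt(2)*c + 14*c - 8 + 21*sqrt(2)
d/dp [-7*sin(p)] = -7*cos(p)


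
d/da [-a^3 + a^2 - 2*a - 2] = -3*a^2 + 2*a - 2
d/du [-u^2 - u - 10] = -2*u - 1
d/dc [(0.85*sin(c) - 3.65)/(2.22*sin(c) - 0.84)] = 7.389*cos(c)/(2.22*sin(c) - 0.84)^2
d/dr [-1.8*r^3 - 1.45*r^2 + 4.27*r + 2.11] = -5.4*r^2 - 2.9*r + 4.27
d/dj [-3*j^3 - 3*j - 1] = -9*j^2 - 3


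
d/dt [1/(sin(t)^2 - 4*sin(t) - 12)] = 2*(2 - sin(t))*cos(t)/((sin(t) - 6)^2*(sin(t) + 2)^2)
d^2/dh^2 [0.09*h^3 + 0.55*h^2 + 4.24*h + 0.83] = 0.54*h + 1.1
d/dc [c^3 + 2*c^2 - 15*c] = 3*c^2 + 4*c - 15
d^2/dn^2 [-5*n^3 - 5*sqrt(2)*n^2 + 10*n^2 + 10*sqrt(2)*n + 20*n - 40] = -30*n - 10*sqrt(2) + 20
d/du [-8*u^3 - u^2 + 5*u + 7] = -24*u^2 - 2*u + 5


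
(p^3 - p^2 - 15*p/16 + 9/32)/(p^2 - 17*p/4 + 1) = (8*p^2 - 6*p - 9)/(8*(p - 4))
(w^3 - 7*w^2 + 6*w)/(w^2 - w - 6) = w*(-w^2 + 7*w - 6)/(-w^2 + w + 6)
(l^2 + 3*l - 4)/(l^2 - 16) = (l - 1)/(l - 4)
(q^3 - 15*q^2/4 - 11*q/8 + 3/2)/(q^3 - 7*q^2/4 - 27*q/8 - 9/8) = (2*q^2 - 9*q + 4)/(2*q^2 - 5*q - 3)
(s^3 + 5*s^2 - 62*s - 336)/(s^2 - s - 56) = s + 6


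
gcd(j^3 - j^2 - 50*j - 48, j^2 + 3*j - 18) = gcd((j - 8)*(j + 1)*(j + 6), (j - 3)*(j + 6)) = j + 6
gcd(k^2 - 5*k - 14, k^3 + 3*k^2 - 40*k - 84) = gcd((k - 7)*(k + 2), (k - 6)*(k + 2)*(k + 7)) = k + 2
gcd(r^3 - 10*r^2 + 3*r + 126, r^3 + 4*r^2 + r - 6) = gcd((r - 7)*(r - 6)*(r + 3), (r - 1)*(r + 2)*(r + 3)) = r + 3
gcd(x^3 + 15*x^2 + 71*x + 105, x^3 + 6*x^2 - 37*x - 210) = x^2 + 12*x + 35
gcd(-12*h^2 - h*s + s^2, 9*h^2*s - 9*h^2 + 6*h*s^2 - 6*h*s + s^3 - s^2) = 3*h + s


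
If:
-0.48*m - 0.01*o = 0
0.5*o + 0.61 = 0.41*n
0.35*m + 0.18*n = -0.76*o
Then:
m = 0.01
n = 1.15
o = -0.28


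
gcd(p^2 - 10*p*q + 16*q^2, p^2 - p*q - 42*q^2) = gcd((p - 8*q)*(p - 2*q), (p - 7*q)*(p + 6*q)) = 1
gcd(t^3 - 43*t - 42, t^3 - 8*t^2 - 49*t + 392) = t - 7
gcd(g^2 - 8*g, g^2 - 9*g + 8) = g - 8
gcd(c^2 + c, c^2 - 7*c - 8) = c + 1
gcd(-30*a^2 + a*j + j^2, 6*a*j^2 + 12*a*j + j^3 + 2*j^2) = 6*a + j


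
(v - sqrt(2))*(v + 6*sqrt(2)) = v^2 + 5*sqrt(2)*v - 12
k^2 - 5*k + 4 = (k - 4)*(k - 1)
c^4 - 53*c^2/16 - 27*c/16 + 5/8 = (c - 2)*(c - 1/4)*(c + 1)*(c + 5/4)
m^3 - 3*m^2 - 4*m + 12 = (m - 3)*(m - 2)*(m + 2)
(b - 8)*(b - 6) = b^2 - 14*b + 48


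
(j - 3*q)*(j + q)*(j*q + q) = j^3*q - 2*j^2*q^2 + j^2*q - 3*j*q^3 - 2*j*q^2 - 3*q^3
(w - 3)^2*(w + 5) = w^3 - w^2 - 21*w + 45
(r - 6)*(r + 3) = r^2 - 3*r - 18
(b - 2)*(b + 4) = b^2 + 2*b - 8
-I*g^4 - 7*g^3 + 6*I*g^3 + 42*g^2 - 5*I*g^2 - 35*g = g*(g - 5)*(g - 7*I)*(-I*g + I)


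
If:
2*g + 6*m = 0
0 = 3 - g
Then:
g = 3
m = -1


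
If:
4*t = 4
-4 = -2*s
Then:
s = 2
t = 1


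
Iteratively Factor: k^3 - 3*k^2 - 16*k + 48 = (k + 4)*(k^2 - 7*k + 12) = (k - 3)*(k + 4)*(k - 4)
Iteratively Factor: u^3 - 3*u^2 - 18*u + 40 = (u - 2)*(u^2 - u - 20) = (u - 2)*(u + 4)*(u - 5)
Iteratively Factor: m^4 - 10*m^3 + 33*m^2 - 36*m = (m)*(m^3 - 10*m^2 + 33*m - 36) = m*(m - 3)*(m^2 - 7*m + 12) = m*(m - 3)^2*(m - 4)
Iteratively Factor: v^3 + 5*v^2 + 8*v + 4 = (v + 2)*(v^2 + 3*v + 2) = (v + 2)^2*(v + 1)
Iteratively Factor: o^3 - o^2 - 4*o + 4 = (o - 1)*(o^2 - 4) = (o - 1)*(o + 2)*(o - 2)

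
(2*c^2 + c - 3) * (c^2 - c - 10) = 2*c^4 - c^3 - 24*c^2 - 7*c + 30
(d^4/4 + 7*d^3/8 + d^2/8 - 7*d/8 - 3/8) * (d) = d^5/4 + 7*d^4/8 + d^3/8 - 7*d^2/8 - 3*d/8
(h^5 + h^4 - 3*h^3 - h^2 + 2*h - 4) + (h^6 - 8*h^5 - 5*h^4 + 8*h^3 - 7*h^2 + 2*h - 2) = h^6 - 7*h^5 - 4*h^4 + 5*h^3 - 8*h^2 + 4*h - 6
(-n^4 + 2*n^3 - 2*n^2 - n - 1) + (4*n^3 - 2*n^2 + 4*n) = -n^4 + 6*n^3 - 4*n^2 + 3*n - 1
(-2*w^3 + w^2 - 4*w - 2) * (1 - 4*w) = 8*w^4 - 6*w^3 + 17*w^2 + 4*w - 2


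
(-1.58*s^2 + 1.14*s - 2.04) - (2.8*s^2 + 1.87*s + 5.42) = -4.38*s^2 - 0.73*s - 7.46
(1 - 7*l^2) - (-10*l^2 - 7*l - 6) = 3*l^2 + 7*l + 7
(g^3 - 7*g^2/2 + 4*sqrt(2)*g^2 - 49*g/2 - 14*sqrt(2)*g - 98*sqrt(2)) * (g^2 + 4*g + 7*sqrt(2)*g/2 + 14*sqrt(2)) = g^5 + g^4/2 + 15*sqrt(2)*g^4/2 - 21*g^3/2 + 15*sqrt(2)*g^3/4 - 1155*sqrt(2)*g^2/4 - 84*g^2 - 1078*g - 735*sqrt(2)*g - 2744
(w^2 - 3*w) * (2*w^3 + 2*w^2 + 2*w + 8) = 2*w^5 - 4*w^4 - 4*w^3 + 2*w^2 - 24*w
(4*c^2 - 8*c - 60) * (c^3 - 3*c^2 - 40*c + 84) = 4*c^5 - 20*c^4 - 196*c^3 + 836*c^2 + 1728*c - 5040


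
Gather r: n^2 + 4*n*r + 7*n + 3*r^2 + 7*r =n^2 + 7*n + 3*r^2 + r*(4*n + 7)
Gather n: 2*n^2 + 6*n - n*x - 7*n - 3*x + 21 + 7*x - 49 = 2*n^2 + n*(-x - 1) + 4*x - 28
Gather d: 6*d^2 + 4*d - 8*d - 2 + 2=6*d^2 - 4*d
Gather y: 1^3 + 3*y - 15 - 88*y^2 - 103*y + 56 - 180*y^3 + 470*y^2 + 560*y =-180*y^3 + 382*y^2 + 460*y + 42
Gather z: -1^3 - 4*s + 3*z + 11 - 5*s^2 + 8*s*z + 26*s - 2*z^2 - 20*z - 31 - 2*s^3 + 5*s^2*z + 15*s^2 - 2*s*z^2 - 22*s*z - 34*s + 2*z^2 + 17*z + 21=-2*s^3 + 10*s^2 - 2*s*z^2 - 12*s + z*(5*s^2 - 14*s)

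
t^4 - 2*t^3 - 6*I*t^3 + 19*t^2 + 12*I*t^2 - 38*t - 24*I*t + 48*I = (t - 2)*(t - 8*I)*(t - I)*(t + 3*I)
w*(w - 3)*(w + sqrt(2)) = w^3 - 3*w^2 + sqrt(2)*w^2 - 3*sqrt(2)*w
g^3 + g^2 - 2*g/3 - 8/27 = (g - 2/3)*(g + 1/3)*(g + 4/3)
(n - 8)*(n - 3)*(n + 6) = n^3 - 5*n^2 - 42*n + 144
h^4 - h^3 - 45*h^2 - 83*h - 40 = (h - 8)*(h + 1)^2*(h + 5)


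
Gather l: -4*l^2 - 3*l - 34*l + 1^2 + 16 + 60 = -4*l^2 - 37*l + 77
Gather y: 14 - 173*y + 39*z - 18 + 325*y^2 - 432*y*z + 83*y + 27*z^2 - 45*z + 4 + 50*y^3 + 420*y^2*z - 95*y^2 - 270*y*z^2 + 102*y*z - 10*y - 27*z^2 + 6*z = 50*y^3 + y^2*(420*z + 230) + y*(-270*z^2 - 330*z - 100)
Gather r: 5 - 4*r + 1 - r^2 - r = -r^2 - 5*r + 6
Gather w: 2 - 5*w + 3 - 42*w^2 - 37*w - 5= -42*w^2 - 42*w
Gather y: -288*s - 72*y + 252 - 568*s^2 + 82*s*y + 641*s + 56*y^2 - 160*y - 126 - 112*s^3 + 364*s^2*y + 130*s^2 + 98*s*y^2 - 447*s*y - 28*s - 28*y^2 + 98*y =-112*s^3 - 438*s^2 + 325*s + y^2*(98*s + 28) + y*(364*s^2 - 365*s - 134) + 126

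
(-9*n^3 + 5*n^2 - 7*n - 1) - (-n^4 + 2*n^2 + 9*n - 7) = n^4 - 9*n^3 + 3*n^2 - 16*n + 6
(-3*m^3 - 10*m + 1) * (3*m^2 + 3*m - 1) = -9*m^5 - 9*m^4 - 27*m^3 - 27*m^2 + 13*m - 1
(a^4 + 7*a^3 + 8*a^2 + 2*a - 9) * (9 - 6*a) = -6*a^5 - 33*a^4 + 15*a^3 + 60*a^2 + 72*a - 81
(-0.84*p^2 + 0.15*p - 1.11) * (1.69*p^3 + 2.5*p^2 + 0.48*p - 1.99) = -1.4196*p^5 - 1.8465*p^4 - 1.9041*p^3 - 1.0314*p^2 - 0.8313*p + 2.2089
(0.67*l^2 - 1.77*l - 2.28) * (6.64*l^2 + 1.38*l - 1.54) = 4.4488*l^4 - 10.8282*l^3 - 18.6136*l^2 - 0.420599999999999*l + 3.5112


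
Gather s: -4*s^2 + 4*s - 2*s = -4*s^2 + 2*s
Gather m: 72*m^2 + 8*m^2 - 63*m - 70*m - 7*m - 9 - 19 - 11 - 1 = 80*m^2 - 140*m - 40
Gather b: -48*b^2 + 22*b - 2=-48*b^2 + 22*b - 2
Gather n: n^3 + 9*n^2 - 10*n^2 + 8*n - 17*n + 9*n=n^3 - n^2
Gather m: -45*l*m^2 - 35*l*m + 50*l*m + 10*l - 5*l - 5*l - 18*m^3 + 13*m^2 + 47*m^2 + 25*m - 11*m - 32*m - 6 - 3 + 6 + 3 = -18*m^3 + m^2*(60 - 45*l) + m*(15*l - 18)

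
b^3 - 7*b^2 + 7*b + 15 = (b - 5)*(b - 3)*(b + 1)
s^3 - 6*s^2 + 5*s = s*(s - 5)*(s - 1)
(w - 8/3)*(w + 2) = w^2 - 2*w/3 - 16/3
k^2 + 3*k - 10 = (k - 2)*(k + 5)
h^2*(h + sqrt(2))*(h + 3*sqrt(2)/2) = h^4 + 5*sqrt(2)*h^3/2 + 3*h^2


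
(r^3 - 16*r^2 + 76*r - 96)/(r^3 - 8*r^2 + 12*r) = (r - 8)/r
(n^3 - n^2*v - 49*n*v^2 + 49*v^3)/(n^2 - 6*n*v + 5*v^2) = (-n^2 + 49*v^2)/(-n + 5*v)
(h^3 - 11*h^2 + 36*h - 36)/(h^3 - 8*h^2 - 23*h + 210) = (h^2 - 5*h + 6)/(h^2 - 2*h - 35)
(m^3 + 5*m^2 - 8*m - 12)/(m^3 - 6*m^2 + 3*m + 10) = (m + 6)/(m - 5)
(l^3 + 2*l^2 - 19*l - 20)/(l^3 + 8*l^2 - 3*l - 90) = (l^2 - 3*l - 4)/(l^2 + 3*l - 18)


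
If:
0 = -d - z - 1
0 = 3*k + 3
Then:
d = -z - 1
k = -1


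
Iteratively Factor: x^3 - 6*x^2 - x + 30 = (x - 3)*(x^2 - 3*x - 10) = (x - 3)*(x + 2)*(x - 5)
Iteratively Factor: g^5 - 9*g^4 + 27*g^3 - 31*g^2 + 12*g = (g)*(g^4 - 9*g^3 + 27*g^2 - 31*g + 12) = g*(g - 3)*(g^3 - 6*g^2 + 9*g - 4) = g*(g - 3)*(g - 1)*(g^2 - 5*g + 4) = g*(g - 3)*(g - 1)^2*(g - 4)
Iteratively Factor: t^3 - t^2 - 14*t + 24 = (t - 2)*(t^2 + t - 12) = (t - 3)*(t - 2)*(t + 4)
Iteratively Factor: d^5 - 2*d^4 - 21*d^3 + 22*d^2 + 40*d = (d - 5)*(d^4 + 3*d^3 - 6*d^2 - 8*d) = (d - 5)*(d + 4)*(d^3 - d^2 - 2*d) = d*(d - 5)*(d + 4)*(d^2 - d - 2) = d*(d - 5)*(d - 2)*(d + 4)*(d + 1)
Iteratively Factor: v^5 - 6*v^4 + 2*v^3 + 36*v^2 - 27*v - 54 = (v - 3)*(v^4 - 3*v^3 - 7*v^2 + 15*v + 18) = (v - 3)^2*(v^3 - 7*v - 6) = (v - 3)^3*(v^2 + 3*v + 2) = (v - 3)^3*(v + 2)*(v + 1)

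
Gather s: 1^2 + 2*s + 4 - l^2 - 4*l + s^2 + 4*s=-l^2 - 4*l + s^2 + 6*s + 5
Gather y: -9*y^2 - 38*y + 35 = -9*y^2 - 38*y + 35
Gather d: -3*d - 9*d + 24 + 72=96 - 12*d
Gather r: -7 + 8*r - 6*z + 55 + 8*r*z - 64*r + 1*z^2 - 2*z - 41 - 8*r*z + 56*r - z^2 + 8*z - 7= 0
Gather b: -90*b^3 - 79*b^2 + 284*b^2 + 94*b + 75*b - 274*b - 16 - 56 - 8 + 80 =-90*b^3 + 205*b^2 - 105*b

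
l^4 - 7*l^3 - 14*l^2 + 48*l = l*(l - 8)*(l - 2)*(l + 3)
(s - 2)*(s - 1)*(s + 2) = s^3 - s^2 - 4*s + 4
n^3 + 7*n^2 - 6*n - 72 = (n - 3)*(n + 4)*(n + 6)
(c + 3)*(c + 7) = c^2 + 10*c + 21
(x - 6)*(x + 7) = x^2 + x - 42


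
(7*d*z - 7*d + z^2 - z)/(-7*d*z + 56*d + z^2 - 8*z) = (-7*d*z + 7*d - z^2 + z)/(7*d*z - 56*d - z^2 + 8*z)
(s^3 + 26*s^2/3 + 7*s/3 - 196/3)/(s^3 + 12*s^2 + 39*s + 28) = (s - 7/3)/(s + 1)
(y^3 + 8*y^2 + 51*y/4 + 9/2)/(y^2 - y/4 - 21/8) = 2*(2*y^2 + 13*y + 6)/(4*y - 7)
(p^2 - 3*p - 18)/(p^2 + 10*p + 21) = (p - 6)/(p + 7)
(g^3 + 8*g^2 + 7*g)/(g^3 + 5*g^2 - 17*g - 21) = g/(g - 3)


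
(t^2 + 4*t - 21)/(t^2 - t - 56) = (t - 3)/(t - 8)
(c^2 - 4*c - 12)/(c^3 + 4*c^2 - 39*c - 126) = (c + 2)/(c^2 + 10*c + 21)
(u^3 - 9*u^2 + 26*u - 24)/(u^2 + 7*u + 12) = (u^3 - 9*u^2 + 26*u - 24)/(u^2 + 7*u + 12)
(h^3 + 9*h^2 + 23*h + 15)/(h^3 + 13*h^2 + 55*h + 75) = (h + 1)/(h + 5)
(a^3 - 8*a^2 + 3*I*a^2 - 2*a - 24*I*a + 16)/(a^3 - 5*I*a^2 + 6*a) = (a^2 + 2*a*(-4 + I) - 16*I)/(a*(a - 6*I))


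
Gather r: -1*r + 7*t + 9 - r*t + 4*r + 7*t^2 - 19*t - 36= r*(3 - t) + 7*t^2 - 12*t - 27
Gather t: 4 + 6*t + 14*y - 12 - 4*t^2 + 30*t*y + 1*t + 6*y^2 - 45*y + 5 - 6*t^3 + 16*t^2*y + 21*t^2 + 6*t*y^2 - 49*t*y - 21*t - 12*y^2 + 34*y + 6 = -6*t^3 + t^2*(16*y + 17) + t*(6*y^2 - 19*y - 14) - 6*y^2 + 3*y + 3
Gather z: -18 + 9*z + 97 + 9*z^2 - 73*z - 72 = 9*z^2 - 64*z + 7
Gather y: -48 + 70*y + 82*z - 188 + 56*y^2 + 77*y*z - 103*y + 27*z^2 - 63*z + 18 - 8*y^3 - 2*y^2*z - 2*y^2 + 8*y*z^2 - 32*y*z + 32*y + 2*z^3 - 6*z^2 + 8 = -8*y^3 + y^2*(54 - 2*z) + y*(8*z^2 + 45*z - 1) + 2*z^3 + 21*z^2 + 19*z - 210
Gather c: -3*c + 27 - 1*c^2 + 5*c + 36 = -c^2 + 2*c + 63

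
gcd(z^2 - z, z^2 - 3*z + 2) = z - 1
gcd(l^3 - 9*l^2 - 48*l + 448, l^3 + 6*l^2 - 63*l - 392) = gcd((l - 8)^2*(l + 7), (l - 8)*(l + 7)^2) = l^2 - l - 56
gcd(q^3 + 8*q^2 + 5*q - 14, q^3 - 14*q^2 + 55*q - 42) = q - 1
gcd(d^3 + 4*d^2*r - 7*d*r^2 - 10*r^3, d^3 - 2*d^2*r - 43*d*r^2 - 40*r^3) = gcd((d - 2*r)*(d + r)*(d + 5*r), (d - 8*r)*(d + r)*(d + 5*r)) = d^2 + 6*d*r + 5*r^2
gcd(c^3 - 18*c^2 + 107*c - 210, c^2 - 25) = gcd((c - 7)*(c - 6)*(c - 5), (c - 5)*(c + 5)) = c - 5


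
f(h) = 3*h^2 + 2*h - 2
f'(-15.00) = -88.00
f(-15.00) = 643.00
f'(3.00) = 20.00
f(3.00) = 31.00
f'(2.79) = 18.74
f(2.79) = 26.93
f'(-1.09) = -4.54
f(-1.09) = -0.62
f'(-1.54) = -7.24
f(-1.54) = 2.03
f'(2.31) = 15.86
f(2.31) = 18.63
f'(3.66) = 23.96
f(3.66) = 45.51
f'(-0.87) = -3.22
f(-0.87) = -1.47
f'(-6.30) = -35.80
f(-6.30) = 104.47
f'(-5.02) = -28.12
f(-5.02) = 63.56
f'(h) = 6*h + 2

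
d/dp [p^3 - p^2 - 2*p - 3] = 3*p^2 - 2*p - 2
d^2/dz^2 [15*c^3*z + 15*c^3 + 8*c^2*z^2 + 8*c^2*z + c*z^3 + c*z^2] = 2*c*(8*c + 3*z + 1)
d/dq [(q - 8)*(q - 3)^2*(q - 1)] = 4*q^3 - 45*q^2 + 142*q - 129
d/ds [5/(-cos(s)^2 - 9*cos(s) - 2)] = -5*(2*cos(s) + 9)*sin(s)/(cos(s)^2 + 9*cos(s) + 2)^2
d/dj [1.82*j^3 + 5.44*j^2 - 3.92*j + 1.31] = 5.46*j^2 + 10.88*j - 3.92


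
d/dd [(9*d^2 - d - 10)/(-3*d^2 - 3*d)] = -10/(3*d^2)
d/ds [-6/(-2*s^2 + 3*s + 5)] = 6*(3 - 4*s)/(-2*s^2 + 3*s + 5)^2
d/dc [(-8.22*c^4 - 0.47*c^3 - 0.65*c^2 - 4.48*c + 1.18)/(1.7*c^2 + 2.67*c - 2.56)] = (-27.948*c^5 - 66.6412*c^4 + 81.663*c^3 + 9.4901*c^2 - 0.684*c + 8.3182)/(2.89*c^4 + 9.078*c^3 - 1.5751*c^2 - 13.6704*c + 6.5536)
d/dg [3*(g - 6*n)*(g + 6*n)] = 6*g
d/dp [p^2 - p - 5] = 2*p - 1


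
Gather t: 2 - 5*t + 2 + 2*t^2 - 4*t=2*t^2 - 9*t + 4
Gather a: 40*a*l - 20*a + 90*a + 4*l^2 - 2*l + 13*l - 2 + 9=a*(40*l + 70) + 4*l^2 + 11*l + 7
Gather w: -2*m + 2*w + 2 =-2*m + 2*w + 2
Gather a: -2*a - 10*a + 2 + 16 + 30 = 48 - 12*a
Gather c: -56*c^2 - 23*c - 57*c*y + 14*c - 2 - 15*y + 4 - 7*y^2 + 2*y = -56*c^2 + c*(-57*y - 9) - 7*y^2 - 13*y + 2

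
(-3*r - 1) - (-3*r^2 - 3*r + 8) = 3*r^2 - 9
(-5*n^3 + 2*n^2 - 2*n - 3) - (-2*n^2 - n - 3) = -5*n^3 + 4*n^2 - n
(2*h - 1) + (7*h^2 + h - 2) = 7*h^2 + 3*h - 3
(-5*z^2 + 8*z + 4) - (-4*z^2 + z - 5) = -z^2 + 7*z + 9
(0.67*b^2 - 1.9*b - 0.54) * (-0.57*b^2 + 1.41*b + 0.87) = -0.3819*b^4 + 2.0277*b^3 - 1.7883*b^2 - 2.4144*b - 0.4698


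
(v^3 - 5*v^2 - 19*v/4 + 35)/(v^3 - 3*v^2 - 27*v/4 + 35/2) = (v - 4)/(v - 2)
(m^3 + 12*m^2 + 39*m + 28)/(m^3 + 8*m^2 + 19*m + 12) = (m + 7)/(m + 3)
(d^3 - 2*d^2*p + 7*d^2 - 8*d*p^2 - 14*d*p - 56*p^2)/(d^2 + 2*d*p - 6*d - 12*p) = (d^2 - 4*d*p + 7*d - 28*p)/(d - 6)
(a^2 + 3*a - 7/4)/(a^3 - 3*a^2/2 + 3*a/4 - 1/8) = 2*(2*a + 7)/(4*a^2 - 4*a + 1)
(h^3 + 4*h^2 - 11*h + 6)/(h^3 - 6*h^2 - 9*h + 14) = (h^2 + 5*h - 6)/(h^2 - 5*h - 14)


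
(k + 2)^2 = k^2 + 4*k + 4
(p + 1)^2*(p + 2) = p^3 + 4*p^2 + 5*p + 2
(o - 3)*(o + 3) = o^2 - 9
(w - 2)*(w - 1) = w^2 - 3*w + 2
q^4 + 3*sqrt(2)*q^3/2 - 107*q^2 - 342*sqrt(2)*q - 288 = (q - 8*sqrt(2))*(q + sqrt(2)/2)*(q + 3*sqrt(2))*(q + 6*sqrt(2))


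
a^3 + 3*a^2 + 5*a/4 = a*(a + 1/2)*(a + 5/2)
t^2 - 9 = (t - 3)*(t + 3)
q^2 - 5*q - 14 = (q - 7)*(q + 2)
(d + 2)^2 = d^2 + 4*d + 4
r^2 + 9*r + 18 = (r + 3)*(r + 6)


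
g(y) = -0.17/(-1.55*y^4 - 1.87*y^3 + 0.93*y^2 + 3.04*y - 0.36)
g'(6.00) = -0.00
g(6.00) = 0.00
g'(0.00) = 3.99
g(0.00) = 0.47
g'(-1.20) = 0.08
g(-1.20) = 0.06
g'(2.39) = -0.00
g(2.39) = 0.00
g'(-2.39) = 0.01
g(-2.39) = 0.01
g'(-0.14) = 0.78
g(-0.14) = 0.22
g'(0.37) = 0.76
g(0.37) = -0.22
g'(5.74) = -0.00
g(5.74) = 0.00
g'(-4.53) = 0.00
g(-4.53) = 0.00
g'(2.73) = -0.00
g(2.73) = 0.00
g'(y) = -0.17*(6.2*y^3 + 5.61*y^2 - 1.86*y - 3.04)/(-1.55*y^4 - 1.87*y^3 + 0.93*y^2 + 3.04*y - 0.36)^2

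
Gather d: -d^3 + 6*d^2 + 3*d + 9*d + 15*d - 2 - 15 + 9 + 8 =-d^3 + 6*d^2 + 27*d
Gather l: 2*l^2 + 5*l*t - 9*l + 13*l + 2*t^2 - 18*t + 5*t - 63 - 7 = 2*l^2 + l*(5*t + 4) + 2*t^2 - 13*t - 70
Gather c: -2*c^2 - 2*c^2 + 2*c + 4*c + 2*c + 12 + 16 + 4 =-4*c^2 + 8*c + 32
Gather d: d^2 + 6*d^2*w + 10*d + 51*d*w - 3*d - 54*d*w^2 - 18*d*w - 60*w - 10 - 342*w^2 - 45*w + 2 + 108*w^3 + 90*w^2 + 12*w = d^2*(6*w + 1) + d*(-54*w^2 + 33*w + 7) + 108*w^3 - 252*w^2 - 93*w - 8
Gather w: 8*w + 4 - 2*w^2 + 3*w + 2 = -2*w^2 + 11*w + 6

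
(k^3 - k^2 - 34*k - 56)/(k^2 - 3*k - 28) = k + 2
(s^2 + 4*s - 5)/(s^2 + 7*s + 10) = (s - 1)/(s + 2)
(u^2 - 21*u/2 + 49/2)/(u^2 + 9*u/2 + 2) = (2*u^2 - 21*u + 49)/(2*u^2 + 9*u + 4)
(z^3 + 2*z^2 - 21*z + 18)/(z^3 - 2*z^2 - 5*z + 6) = (z + 6)/(z + 2)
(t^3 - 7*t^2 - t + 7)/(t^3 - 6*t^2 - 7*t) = (t - 1)/t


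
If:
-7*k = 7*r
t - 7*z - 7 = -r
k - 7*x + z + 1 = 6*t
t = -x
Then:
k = -4*z - 4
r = 4*z + 4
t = 3*z + 3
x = -3*z - 3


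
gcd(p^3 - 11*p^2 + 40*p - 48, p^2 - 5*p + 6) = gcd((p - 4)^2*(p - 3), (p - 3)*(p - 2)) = p - 3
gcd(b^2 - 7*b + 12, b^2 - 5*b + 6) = b - 3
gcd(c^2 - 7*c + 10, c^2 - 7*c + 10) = c^2 - 7*c + 10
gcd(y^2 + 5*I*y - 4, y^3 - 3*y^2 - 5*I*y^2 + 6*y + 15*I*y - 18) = y + I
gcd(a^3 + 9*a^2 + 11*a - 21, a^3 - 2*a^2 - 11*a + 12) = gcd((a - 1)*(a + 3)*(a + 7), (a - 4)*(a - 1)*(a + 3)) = a^2 + 2*a - 3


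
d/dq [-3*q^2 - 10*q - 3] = -6*q - 10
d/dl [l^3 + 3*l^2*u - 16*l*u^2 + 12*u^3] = 3*l^2 + 6*l*u - 16*u^2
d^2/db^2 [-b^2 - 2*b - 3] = -2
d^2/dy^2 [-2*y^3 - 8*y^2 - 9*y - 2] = -12*y - 16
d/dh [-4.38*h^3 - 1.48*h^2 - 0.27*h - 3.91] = -13.14*h^2 - 2.96*h - 0.27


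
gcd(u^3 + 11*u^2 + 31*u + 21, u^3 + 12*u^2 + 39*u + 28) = u^2 + 8*u + 7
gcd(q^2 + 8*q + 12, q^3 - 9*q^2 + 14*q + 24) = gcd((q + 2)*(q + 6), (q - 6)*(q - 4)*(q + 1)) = 1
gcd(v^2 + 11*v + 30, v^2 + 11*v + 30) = v^2 + 11*v + 30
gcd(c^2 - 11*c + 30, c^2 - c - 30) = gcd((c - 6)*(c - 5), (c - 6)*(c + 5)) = c - 6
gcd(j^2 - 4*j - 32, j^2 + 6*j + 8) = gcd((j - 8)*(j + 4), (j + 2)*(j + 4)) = j + 4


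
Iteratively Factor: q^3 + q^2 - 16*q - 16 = (q + 1)*(q^2 - 16) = (q - 4)*(q + 1)*(q + 4)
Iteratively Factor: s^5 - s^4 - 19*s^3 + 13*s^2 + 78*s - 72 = (s + 3)*(s^4 - 4*s^3 - 7*s^2 + 34*s - 24) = (s + 3)^2*(s^3 - 7*s^2 + 14*s - 8) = (s - 1)*(s + 3)^2*(s^2 - 6*s + 8) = (s - 2)*(s - 1)*(s + 3)^2*(s - 4)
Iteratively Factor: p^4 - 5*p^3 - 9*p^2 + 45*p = (p - 5)*(p^3 - 9*p) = (p - 5)*(p - 3)*(p^2 + 3*p) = p*(p - 5)*(p - 3)*(p + 3)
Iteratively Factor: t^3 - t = (t)*(t^2 - 1) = t*(t - 1)*(t + 1)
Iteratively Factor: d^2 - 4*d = (d - 4)*(d)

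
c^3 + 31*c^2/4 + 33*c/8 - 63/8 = (c - 3/4)*(c + 3/2)*(c + 7)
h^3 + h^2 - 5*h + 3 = (h - 1)^2*(h + 3)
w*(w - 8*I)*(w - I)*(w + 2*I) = w^4 - 7*I*w^3 + 10*w^2 - 16*I*w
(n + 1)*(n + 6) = n^2 + 7*n + 6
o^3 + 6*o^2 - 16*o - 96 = (o - 4)*(o + 4)*(o + 6)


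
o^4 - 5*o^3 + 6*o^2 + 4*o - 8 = (o - 2)^3*(o + 1)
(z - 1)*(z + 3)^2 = z^3 + 5*z^2 + 3*z - 9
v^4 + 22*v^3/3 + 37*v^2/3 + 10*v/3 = v*(v + 1/3)*(v + 2)*(v + 5)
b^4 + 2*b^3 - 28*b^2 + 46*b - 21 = (b - 3)*(b - 1)^2*(b + 7)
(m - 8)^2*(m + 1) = m^3 - 15*m^2 + 48*m + 64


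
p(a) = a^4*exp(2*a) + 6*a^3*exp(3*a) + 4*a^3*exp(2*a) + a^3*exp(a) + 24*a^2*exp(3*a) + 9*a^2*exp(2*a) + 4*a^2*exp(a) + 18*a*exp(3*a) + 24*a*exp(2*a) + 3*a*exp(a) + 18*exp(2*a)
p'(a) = 2*a^4*exp(2*a) + 18*a^3*exp(3*a) + 12*a^3*exp(2*a) + a^3*exp(a) + 90*a^2*exp(3*a) + 30*a^2*exp(2*a) + 7*a^2*exp(a) + 102*a*exp(3*a) + 66*a*exp(2*a) + 11*a*exp(a) + 18*exp(3*a) + 60*exp(2*a) + 3*exp(a)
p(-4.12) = -0.21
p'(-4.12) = 0.12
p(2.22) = 190671.69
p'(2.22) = 736697.99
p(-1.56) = 0.03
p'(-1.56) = -0.27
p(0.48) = 150.41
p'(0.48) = 655.94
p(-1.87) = 0.10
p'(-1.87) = -0.15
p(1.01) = 1459.83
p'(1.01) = 6144.37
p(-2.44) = 0.11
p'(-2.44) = 0.12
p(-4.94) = -0.26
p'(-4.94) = 0.00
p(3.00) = 3647212.78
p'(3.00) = 13538603.54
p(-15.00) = 0.00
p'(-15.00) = 0.00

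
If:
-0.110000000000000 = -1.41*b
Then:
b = 0.08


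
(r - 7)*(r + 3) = r^2 - 4*r - 21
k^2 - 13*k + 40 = (k - 8)*(k - 5)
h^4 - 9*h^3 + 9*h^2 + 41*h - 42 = (h - 7)*(h - 3)*(h - 1)*(h + 2)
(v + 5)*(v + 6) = v^2 + 11*v + 30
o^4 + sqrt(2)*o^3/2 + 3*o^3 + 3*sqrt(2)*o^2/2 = o^2*(o + 3)*(o + sqrt(2)/2)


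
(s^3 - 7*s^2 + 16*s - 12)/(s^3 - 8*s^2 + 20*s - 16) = (s - 3)/(s - 4)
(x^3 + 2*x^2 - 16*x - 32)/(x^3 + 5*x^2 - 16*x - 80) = (x + 2)/(x + 5)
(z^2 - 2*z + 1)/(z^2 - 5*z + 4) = (z - 1)/(z - 4)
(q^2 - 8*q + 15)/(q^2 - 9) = (q - 5)/(q + 3)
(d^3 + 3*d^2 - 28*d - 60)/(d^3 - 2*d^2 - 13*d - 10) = (d + 6)/(d + 1)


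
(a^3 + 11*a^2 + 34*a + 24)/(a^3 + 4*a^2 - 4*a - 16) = (a^2 + 7*a + 6)/(a^2 - 4)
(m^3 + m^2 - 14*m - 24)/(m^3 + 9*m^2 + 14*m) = (m^2 - m - 12)/(m*(m + 7))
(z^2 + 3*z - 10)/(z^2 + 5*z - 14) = (z + 5)/(z + 7)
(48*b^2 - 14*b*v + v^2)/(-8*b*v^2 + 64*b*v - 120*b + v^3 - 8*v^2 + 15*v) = (-6*b + v)/(v^2 - 8*v + 15)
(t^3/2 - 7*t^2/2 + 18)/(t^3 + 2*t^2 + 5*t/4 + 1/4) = 2*(t^3 - 7*t^2 + 36)/(4*t^3 + 8*t^2 + 5*t + 1)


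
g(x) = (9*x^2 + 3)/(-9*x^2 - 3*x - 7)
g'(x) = 18*x/(-9*x^2 - 3*x - 7) + (18*x + 3)*(9*x^2 + 3)/(-9*x^2 - 3*x - 7)^2 = 9*(-3*x^2 - 8*x + 1)/(81*x^4 + 54*x^3 + 135*x^2 + 42*x + 49)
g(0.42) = -0.47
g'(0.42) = -0.27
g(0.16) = -0.42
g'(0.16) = -0.05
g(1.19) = -0.68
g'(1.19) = -0.21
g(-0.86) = -0.87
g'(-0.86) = 0.42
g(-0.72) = -0.81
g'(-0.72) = 0.52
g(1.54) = -0.74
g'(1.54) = -0.15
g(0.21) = -0.42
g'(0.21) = -0.11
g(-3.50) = -1.06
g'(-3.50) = -0.01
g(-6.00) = -1.04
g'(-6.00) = -0.00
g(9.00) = -0.96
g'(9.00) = 0.00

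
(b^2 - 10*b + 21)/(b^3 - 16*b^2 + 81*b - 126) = 1/(b - 6)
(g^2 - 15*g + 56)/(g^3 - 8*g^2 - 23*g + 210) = (g - 8)/(g^2 - g - 30)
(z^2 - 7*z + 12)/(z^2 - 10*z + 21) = (z - 4)/(z - 7)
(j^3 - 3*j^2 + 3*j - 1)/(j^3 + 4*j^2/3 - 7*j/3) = 3*(j^2 - 2*j + 1)/(j*(3*j + 7))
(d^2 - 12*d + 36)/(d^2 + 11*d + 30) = (d^2 - 12*d + 36)/(d^2 + 11*d + 30)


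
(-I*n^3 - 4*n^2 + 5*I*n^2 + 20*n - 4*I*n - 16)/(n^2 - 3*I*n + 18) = (-I*n^3 + n^2*(-4 + 5*I) + 4*n*(5 - I) - 16)/(n^2 - 3*I*n + 18)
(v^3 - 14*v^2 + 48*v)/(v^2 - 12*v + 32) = v*(v - 6)/(v - 4)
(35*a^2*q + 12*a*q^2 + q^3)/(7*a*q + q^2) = 5*a + q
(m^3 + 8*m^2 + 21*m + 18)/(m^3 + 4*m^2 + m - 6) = (m + 3)/(m - 1)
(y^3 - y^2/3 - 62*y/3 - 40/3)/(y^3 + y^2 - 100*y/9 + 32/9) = 3*(3*y^2 - 13*y - 10)/(9*y^2 - 27*y + 8)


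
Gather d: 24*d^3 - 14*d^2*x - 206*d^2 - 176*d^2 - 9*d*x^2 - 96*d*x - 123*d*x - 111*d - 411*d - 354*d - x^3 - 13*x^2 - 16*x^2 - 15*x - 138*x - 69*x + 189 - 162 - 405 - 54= 24*d^3 + d^2*(-14*x - 382) + d*(-9*x^2 - 219*x - 876) - x^3 - 29*x^2 - 222*x - 432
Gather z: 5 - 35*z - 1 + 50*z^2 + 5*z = 50*z^2 - 30*z + 4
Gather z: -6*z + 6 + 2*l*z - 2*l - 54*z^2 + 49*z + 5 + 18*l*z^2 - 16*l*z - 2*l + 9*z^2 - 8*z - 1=-4*l + z^2*(18*l - 45) + z*(35 - 14*l) + 10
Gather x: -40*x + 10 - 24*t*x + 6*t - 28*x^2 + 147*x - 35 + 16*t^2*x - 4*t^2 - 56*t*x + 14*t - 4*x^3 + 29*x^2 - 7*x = -4*t^2 + 20*t - 4*x^3 + x^2 + x*(16*t^2 - 80*t + 100) - 25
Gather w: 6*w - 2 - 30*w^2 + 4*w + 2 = -30*w^2 + 10*w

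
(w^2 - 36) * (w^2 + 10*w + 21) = w^4 + 10*w^3 - 15*w^2 - 360*w - 756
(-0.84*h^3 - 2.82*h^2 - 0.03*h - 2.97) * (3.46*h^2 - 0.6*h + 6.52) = -2.9064*h^5 - 9.2532*h^4 - 3.8886*h^3 - 28.6446*h^2 + 1.5864*h - 19.3644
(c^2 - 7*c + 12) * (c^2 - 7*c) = c^4 - 14*c^3 + 61*c^2 - 84*c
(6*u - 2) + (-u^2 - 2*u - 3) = -u^2 + 4*u - 5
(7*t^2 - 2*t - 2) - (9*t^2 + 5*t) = -2*t^2 - 7*t - 2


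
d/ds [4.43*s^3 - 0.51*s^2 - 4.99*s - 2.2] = 13.29*s^2 - 1.02*s - 4.99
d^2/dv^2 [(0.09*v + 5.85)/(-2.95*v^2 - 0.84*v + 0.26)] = (-(0.09*v + 5.85)*(5.9*v + 0.84)*(11.8*v + 1.68) + (1.593*v + 34.6662)*(2.95*v^2 + 0.84*v - 0.26))/(2.95*v^2 + 0.84*v - 0.26)^3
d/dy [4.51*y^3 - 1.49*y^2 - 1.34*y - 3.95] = 13.53*y^2 - 2.98*y - 1.34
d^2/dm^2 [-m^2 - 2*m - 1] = -2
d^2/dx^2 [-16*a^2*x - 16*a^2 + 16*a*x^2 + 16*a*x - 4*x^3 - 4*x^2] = 32*a - 24*x - 8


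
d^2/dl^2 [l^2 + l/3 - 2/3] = 2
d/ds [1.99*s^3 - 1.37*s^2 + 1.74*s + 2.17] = 5.97*s^2 - 2.74*s + 1.74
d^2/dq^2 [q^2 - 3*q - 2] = 2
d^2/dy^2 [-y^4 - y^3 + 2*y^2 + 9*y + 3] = -12*y^2 - 6*y + 4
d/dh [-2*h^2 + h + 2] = 1 - 4*h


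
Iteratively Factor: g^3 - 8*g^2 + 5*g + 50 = (g - 5)*(g^2 - 3*g - 10) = (g - 5)^2*(g + 2)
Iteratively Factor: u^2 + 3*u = (u)*(u + 3)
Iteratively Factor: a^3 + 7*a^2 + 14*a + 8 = (a + 1)*(a^2 + 6*a + 8) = (a + 1)*(a + 4)*(a + 2)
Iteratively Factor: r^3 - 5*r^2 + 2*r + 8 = (r - 4)*(r^2 - r - 2) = (r - 4)*(r + 1)*(r - 2)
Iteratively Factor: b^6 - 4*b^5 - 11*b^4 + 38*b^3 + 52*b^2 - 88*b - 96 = (b - 2)*(b^5 - 2*b^4 - 15*b^3 + 8*b^2 + 68*b + 48) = (b - 2)*(b + 1)*(b^4 - 3*b^3 - 12*b^2 + 20*b + 48) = (b - 3)*(b - 2)*(b + 1)*(b^3 - 12*b - 16) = (b - 3)*(b - 2)*(b + 1)*(b + 2)*(b^2 - 2*b - 8) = (b - 3)*(b - 2)*(b + 1)*(b + 2)^2*(b - 4)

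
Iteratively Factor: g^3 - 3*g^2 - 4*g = (g)*(g^2 - 3*g - 4) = g*(g + 1)*(g - 4)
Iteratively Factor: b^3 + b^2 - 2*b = (b + 2)*(b^2 - b) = (b - 1)*(b + 2)*(b)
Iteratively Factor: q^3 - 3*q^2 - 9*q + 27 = (q - 3)*(q^2 - 9) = (q - 3)*(q + 3)*(q - 3)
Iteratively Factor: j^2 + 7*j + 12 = (j + 3)*(j + 4)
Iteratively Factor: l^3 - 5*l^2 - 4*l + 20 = (l - 5)*(l^2 - 4) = (l - 5)*(l + 2)*(l - 2)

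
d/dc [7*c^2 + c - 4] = 14*c + 1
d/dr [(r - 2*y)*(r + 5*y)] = 2*r + 3*y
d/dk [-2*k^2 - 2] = -4*k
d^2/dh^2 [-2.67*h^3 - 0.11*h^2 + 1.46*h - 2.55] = -16.02*h - 0.22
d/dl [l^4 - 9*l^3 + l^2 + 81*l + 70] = 4*l^3 - 27*l^2 + 2*l + 81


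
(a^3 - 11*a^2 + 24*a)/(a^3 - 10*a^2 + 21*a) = (a - 8)/(a - 7)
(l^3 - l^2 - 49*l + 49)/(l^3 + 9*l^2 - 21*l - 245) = (l^2 - 8*l + 7)/(l^2 + 2*l - 35)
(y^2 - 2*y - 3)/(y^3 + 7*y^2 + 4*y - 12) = (y^2 - 2*y - 3)/(y^3 + 7*y^2 + 4*y - 12)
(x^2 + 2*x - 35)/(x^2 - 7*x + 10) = (x + 7)/(x - 2)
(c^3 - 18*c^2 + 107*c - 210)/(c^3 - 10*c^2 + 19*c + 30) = (c - 7)/(c + 1)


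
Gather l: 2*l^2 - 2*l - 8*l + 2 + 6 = 2*l^2 - 10*l + 8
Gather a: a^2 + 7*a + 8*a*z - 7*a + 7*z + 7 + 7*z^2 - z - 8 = a^2 + 8*a*z + 7*z^2 + 6*z - 1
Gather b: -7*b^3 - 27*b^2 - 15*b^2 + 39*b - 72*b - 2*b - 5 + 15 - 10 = -7*b^3 - 42*b^2 - 35*b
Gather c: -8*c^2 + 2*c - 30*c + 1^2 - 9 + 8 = -8*c^2 - 28*c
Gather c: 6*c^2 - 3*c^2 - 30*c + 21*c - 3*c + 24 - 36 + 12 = 3*c^2 - 12*c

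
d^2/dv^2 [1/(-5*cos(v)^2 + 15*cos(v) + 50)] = (-4*sin(v)^4 + 51*sin(v)^2 + 75*cos(v)/4 + 9*cos(3*v)/4 - 9)/(5*(sin(v)^2 + 3*cos(v) + 9)^3)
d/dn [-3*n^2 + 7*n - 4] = 7 - 6*n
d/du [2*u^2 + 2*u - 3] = 4*u + 2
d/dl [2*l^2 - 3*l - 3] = 4*l - 3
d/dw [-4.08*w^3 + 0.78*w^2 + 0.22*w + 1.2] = -12.24*w^2 + 1.56*w + 0.22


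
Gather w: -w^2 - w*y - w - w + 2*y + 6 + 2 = -w^2 + w*(-y - 2) + 2*y + 8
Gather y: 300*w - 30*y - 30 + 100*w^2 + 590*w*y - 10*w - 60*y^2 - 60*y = 100*w^2 + 290*w - 60*y^2 + y*(590*w - 90) - 30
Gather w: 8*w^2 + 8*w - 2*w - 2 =8*w^2 + 6*w - 2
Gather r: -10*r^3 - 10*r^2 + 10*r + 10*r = -10*r^3 - 10*r^2 + 20*r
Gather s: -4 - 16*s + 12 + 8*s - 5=3 - 8*s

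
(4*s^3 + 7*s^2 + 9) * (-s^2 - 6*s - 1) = -4*s^5 - 31*s^4 - 46*s^3 - 16*s^2 - 54*s - 9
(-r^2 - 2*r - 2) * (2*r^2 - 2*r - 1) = -2*r^4 - 2*r^3 + r^2 + 6*r + 2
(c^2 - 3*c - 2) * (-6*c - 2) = -6*c^3 + 16*c^2 + 18*c + 4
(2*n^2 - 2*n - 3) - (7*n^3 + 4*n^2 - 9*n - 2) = -7*n^3 - 2*n^2 + 7*n - 1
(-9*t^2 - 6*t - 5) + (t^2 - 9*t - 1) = -8*t^2 - 15*t - 6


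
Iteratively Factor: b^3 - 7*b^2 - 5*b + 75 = (b - 5)*(b^2 - 2*b - 15) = (b - 5)*(b + 3)*(b - 5)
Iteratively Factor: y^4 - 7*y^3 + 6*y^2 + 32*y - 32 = (y + 2)*(y^3 - 9*y^2 + 24*y - 16) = (y - 4)*(y + 2)*(y^2 - 5*y + 4) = (y - 4)*(y - 1)*(y + 2)*(y - 4)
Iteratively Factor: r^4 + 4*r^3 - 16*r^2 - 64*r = (r)*(r^3 + 4*r^2 - 16*r - 64) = r*(r + 4)*(r^2 - 16) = r*(r + 4)^2*(r - 4)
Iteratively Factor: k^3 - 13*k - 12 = (k + 3)*(k^2 - 3*k - 4) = (k - 4)*(k + 3)*(k + 1)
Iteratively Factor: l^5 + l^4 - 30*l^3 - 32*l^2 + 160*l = (l - 5)*(l^4 + 6*l^3 - 32*l) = l*(l - 5)*(l^3 + 6*l^2 - 32) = l*(l - 5)*(l + 4)*(l^2 + 2*l - 8) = l*(l - 5)*(l - 2)*(l + 4)*(l + 4)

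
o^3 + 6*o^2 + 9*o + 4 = (o + 1)^2*(o + 4)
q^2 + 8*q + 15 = (q + 3)*(q + 5)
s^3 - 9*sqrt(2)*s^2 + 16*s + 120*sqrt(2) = (s - 6*sqrt(2))*(s - 5*sqrt(2))*(s + 2*sqrt(2))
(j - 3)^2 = j^2 - 6*j + 9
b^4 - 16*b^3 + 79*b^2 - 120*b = b*(b - 8)*(b - 5)*(b - 3)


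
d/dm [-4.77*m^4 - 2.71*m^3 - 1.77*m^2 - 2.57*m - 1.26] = -19.08*m^3 - 8.13*m^2 - 3.54*m - 2.57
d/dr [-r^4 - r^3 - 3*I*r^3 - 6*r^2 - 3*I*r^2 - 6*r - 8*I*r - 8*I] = -4*r^3 - 3*r^2*(1 + 3*I) - 6*r*(2 + I) - 6 - 8*I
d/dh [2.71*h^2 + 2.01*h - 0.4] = 5.42*h + 2.01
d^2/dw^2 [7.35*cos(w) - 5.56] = -7.35*cos(w)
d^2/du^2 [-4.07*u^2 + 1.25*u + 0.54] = -8.14000000000000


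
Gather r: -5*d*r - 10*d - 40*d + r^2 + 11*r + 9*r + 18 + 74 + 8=-50*d + r^2 + r*(20 - 5*d) + 100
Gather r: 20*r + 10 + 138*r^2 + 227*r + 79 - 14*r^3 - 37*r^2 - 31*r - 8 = -14*r^3 + 101*r^2 + 216*r + 81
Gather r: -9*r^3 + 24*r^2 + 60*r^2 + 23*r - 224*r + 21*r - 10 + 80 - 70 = -9*r^3 + 84*r^2 - 180*r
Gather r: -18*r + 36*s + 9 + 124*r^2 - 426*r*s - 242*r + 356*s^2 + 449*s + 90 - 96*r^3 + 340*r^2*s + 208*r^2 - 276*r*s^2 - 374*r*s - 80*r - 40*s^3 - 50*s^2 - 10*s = -96*r^3 + r^2*(340*s + 332) + r*(-276*s^2 - 800*s - 340) - 40*s^3 + 306*s^2 + 475*s + 99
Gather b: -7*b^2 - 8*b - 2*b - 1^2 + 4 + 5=-7*b^2 - 10*b + 8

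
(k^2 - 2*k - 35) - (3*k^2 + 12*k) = -2*k^2 - 14*k - 35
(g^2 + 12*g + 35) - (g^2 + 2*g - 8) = 10*g + 43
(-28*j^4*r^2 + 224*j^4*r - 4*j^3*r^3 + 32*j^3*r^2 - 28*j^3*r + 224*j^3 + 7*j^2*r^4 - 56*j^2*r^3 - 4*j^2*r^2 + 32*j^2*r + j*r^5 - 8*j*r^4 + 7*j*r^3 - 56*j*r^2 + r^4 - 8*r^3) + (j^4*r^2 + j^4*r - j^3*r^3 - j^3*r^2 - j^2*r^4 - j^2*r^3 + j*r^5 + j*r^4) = -27*j^4*r^2 + 225*j^4*r - 5*j^3*r^3 + 31*j^3*r^2 - 28*j^3*r + 224*j^3 + 6*j^2*r^4 - 57*j^2*r^3 - 4*j^2*r^2 + 32*j^2*r + 2*j*r^5 - 7*j*r^4 + 7*j*r^3 - 56*j*r^2 + r^4 - 8*r^3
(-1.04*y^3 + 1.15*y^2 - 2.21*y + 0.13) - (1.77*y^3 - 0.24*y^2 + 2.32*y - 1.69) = -2.81*y^3 + 1.39*y^2 - 4.53*y + 1.82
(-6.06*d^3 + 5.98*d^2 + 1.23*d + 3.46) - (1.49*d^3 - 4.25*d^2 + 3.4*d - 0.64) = -7.55*d^3 + 10.23*d^2 - 2.17*d + 4.1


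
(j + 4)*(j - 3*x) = j^2 - 3*j*x + 4*j - 12*x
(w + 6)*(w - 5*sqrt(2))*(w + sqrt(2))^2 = w^4 - 3*sqrt(2)*w^3 + 6*w^3 - 18*sqrt(2)*w^2 - 18*w^2 - 108*w - 10*sqrt(2)*w - 60*sqrt(2)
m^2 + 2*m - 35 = (m - 5)*(m + 7)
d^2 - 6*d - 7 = (d - 7)*(d + 1)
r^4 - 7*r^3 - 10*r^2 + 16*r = r*(r - 8)*(r - 1)*(r + 2)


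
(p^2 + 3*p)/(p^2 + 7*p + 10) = p*(p + 3)/(p^2 + 7*p + 10)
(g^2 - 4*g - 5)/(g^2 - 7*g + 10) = (g + 1)/(g - 2)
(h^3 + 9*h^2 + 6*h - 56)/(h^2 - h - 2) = (h^2 + 11*h + 28)/(h + 1)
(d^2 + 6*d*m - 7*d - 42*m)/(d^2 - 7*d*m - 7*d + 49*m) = (d + 6*m)/(d - 7*m)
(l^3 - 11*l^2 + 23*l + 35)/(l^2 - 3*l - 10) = (l^2 - 6*l - 7)/(l + 2)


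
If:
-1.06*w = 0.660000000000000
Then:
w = -0.62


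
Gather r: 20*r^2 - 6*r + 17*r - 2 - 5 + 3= 20*r^2 + 11*r - 4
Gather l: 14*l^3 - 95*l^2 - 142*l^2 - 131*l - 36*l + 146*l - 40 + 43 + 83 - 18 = 14*l^3 - 237*l^2 - 21*l + 68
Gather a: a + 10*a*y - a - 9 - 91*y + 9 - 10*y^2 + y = 10*a*y - 10*y^2 - 90*y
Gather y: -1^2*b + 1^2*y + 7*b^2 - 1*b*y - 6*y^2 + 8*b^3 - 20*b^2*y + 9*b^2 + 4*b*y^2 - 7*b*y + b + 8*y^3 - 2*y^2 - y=8*b^3 + 16*b^2 + 8*y^3 + y^2*(4*b - 8) + y*(-20*b^2 - 8*b)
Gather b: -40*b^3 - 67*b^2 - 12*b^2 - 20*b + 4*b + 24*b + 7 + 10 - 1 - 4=-40*b^3 - 79*b^2 + 8*b + 12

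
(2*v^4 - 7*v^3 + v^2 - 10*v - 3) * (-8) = -16*v^4 + 56*v^3 - 8*v^2 + 80*v + 24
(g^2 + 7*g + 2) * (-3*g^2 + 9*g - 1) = -3*g^4 - 12*g^3 + 56*g^2 + 11*g - 2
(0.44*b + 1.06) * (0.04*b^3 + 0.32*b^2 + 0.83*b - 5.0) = 0.0176*b^4 + 0.1832*b^3 + 0.7044*b^2 - 1.3202*b - 5.3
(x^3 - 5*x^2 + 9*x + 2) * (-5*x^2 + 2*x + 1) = -5*x^5 + 27*x^4 - 54*x^3 + 3*x^2 + 13*x + 2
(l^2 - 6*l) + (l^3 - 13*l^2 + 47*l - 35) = l^3 - 12*l^2 + 41*l - 35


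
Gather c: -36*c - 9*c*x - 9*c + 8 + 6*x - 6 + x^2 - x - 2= c*(-9*x - 45) + x^2 + 5*x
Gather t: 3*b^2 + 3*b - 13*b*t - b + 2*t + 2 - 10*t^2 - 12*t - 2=3*b^2 + 2*b - 10*t^2 + t*(-13*b - 10)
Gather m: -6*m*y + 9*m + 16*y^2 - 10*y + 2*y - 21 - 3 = m*(9 - 6*y) + 16*y^2 - 8*y - 24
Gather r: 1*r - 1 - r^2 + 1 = -r^2 + r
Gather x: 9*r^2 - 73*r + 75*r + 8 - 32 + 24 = 9*r^2 + 2*r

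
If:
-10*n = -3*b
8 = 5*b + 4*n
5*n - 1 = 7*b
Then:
No Solution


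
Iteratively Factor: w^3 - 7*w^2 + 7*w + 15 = (w - 3)*(w^2 - 4*w - 5) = (w - 5)*(w - 3)*(w + 1)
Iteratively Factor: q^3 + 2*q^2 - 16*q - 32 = (q - 4)*(q^2 + 6*q + 8) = (q - 4)*(q + 2)*(q + 4)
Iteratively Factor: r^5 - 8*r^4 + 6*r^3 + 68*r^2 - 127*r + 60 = (r - 5)*(r^4 - 3*r^3 - 9*r^2 + 23*r - 12) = (r - 5)*(r - 1)*(r^3 - 2*r^2 - 11*r + 12) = (r - 5)*(r - 1)^2*(r^2 - r - 12) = (r - 5)*(r - 1)^2*(r + 3)*(r - 4)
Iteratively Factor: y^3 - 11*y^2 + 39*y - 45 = (y - 5)*(y^2 - 6*y + 9) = (y - 5)*(y - 3)*(y - 3)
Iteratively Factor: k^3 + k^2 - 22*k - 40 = (k + 4)*(k^2 - 3*k - 10) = (k - 5)*(k + 4)*(k + 2)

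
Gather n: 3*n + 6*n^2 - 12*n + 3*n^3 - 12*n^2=3*n^3 - 6*n^2 - 9*n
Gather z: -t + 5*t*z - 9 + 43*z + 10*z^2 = -t + 10*z^2 + z*(5*t + 43) - 9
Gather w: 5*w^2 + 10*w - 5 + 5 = 5*w^2 + 10*w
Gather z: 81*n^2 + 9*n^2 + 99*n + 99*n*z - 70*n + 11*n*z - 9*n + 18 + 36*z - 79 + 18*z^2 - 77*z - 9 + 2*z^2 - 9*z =90*n^2 + 20*n + 20*z^2 + z*(110*n - 50) - 70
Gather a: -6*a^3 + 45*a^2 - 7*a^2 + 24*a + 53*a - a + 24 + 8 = -6*a^3 + 38*a^2 + 76*a + 32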